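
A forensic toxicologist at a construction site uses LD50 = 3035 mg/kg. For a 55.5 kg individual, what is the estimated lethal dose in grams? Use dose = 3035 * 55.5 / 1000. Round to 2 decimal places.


Lethal dose calculation:
Lethal dose = LD50 * body_weight / 1000
= 3035 * 55.5 / 1000
= 168442.5 / 1000
= 168.44 g

168.44


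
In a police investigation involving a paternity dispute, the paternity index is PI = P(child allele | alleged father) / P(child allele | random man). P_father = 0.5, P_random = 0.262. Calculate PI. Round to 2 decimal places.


Paternity Index calculation:
PI = P(allele|father) / P(allele|random)
PI = 0.5 / 0.262
PI = 1.91

1.91


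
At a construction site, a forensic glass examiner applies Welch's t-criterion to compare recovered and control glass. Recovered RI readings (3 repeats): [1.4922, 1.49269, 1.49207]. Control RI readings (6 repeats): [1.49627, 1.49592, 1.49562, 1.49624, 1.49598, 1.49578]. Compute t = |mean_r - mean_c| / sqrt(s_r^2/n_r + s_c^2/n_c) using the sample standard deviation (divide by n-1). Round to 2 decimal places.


Welch's t-criterion for glass RI comparison:
Recovered mean = sum / n_r = 4.47696 / 3 = 1.49232
Control mean = sum / n_c = 8.97581 / 6 = 1.4959683
Recovered sample variance s_r^2 = 1.069e-07
Control sample variance s_c^2 = 6.48167e-08
Welch SE (unpooled) = sqrt(s_r^2/n_r + s_c^2/n_c) = sqrt(3.56333e-08 + 1.08028e-08) = sqrt(4.64361e-08) = 0.00021549
|mean_r - mean_c| = 0.00364833
t = 0.00364833 / 0.00021549 = 16.93

16.93


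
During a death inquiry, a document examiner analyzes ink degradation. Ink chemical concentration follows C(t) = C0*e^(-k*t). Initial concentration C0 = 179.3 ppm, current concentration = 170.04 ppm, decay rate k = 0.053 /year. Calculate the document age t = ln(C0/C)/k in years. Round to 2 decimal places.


Document age estimation:
C0/C = 179.3 / 170.04 = 1.054458
ln(C0/C) = 0.053027
t = 0.053027 / 0.053 = 1.00 years

1.00


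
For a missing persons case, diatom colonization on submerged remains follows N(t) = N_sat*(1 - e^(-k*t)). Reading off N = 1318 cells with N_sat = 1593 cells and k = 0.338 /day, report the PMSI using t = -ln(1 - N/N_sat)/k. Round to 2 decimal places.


PMSI from diatom colonization curve:
N / N_sat = 1318 / 1593 = 0.82737
1 - N/N_sat = 0.17263
ln(1 - N/N_sat) = -1.756605
t = -ln(1 - N/N_sat) / k = -(-1.756605) / 0.338 = 5.20 days

5.20


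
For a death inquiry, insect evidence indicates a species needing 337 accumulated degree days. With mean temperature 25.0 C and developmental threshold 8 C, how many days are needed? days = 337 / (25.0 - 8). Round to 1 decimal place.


Insect development time:
Effective temperature = avg_temp - T_base = 25.0 - 8 = 17.0 C
Days = ADD / effective_temp = 337 / 17.0 = 19.8 days

19.8


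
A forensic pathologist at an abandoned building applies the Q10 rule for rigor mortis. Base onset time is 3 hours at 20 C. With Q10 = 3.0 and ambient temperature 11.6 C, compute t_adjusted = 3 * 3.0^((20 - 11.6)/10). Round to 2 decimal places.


Rigor mortis time adjustment:
Exponent = (T_ref - T_actual) / 10 = (20 - 11.6) / 10 = 0.84
Q10 factor = 3.0^0.84 = 2.51641
t_adjusted = 3 * 2.51641 = 7.55 hours

7.55


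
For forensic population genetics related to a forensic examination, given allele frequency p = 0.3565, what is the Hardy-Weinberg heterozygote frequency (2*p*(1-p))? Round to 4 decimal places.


Hardy-Weinberg heterozygote frequency:
q = 1 - p = 1 - 0.3565 = 0.6435
2pq = 2 * 0.3565 * 0.6435 = 0.4588

0.4588


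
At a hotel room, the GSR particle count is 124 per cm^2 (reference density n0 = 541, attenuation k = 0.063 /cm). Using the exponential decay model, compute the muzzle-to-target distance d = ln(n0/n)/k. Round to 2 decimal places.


GSR distance calculation:
n0/n = 541 / 124 = 4.362903
ln(n0/n) = 1.473138
d = 1.473138 / 0.063 = 23.38 cm

23.38


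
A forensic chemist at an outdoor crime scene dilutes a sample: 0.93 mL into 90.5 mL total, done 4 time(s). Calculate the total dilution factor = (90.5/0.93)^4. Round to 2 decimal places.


Dilution factor calculation:
Single dilution = V_total / V_sample = 90.5 / 0.93 ≈ 97.311828
Number of dilutions = 4
Total DF = (90.5 / 0.93)^4 (full precision, rounded at the end) = 89673170.00

89673170.00


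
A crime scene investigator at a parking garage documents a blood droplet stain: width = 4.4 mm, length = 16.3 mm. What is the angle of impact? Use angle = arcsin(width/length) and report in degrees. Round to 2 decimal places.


Blood spatter impact angle calculation:
width / length = 4.4 / 16.3 = 0.269939
angle = arcsin(0.269939)
angle = 15.66 degrees

15.66


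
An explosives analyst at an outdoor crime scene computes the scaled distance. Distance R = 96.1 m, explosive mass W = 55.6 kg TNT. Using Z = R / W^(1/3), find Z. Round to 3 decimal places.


Scaled distance calculation:
W^(1/3) = 55.6^(1/3) = 3.816731
Z = R / W^(1/3) = 96.1 / 3.816731
Z = 25.179 m/kg^(1/3)

25.179


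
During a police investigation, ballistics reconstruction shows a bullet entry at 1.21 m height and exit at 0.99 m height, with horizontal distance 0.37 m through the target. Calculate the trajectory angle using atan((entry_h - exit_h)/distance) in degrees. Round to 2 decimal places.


Bullet trajectory angle:
Height difference = 1.21 - 0.99 = 0.22 m
angle = atan(0.22 / 0.37)
angle = atan(0.594595)
angle = 30.74 degrees

30.74


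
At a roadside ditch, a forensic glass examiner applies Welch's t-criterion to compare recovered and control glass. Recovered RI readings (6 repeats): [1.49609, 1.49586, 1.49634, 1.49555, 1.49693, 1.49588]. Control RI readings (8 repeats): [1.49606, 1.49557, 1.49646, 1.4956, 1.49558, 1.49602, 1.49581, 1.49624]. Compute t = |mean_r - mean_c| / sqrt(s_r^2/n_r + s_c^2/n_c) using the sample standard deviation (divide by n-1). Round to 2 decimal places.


Welch's t-criterion for glass RI comparison:
Recovered mean = sum / n_r = 8.97665 / 6 = 1.4961083
Control mean = sum / n_c = 11.96734 / 8 = 1.4959175
Recovered sample variance s_r^2 = 2.30937e-07
Control sample variance s_c^2 = 1.10879e-07
Welch SE (unpooled) = sqrt(s_r^2/n_r + s_c^2/n_c) = sqrt(3.84894e-08 + 1.38598e-08) = sqrt(5.23492e-08) = 0.000228799
|mean_r - mean_c| = 0.000190833
t = 0.000190833 / 0.000228799 = 0.83

0.83


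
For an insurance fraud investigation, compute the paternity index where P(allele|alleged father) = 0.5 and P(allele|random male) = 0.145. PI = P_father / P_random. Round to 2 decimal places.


Paternity Index calculation:
PI = P(allele|father) / P(allele|random)
PI = 0.5 / 0.145
PI = 3.45

3.45


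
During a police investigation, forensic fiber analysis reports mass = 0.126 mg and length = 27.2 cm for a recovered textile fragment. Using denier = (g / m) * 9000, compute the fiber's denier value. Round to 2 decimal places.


Denier calculation:
Mass in grams = 0.126 mg / 1000 = 0.000126 g
Length in meters = 27.2 cm / 100 = 0.272 m
Linear density = mass / length = 0.000126 / 0.272 = 0.00046324 g/m
Denier = (g/m) * 9000 = 0.00046324 * 9000 = 4.17

4.17


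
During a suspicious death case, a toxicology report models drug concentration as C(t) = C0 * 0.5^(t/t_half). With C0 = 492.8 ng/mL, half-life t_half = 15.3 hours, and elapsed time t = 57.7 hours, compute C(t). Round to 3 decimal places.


Drug concentration decay:
Number of half-lives = t / t_half = 57.7 / 15.3 = 3.771242
Decay factor = 0.5^3.771242 = 0.07323911
C(t) = 492.8 * 0.07323911 = 36.092 ng/mL

36.092


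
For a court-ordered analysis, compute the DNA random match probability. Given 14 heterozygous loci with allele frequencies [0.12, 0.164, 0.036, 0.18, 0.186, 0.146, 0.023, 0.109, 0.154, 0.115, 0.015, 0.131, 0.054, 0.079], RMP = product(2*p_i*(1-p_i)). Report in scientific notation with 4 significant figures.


Computing RMP for 14 loci:
Locus 1: 2 * 0.12 * 0.88 = 0.2112
Locus 2: 2 * 0.164 * 0.836 = 0.274208
Locus 3: 2 * 0.036 * 0.964 = 0.069408
Locus 4: 2 * 0.18 * 0.82 = 0.2952
Locus 5: 2 * 0.186 * 0.814 = 0.302808
Locus 6: 2 * 0.146 * 0.854 = 0.249368
Locus 7: 2 * 0.023 * 0.977 = 0.044942
Locus 8: 2 * 0.109 * 0.891 = 0.194238
Locus 9: 2 * 0.154 * 0.846 = 0.260568
Locus 10: 2 * 0.115 * 0.885 = 0.20355
Locus 11: 2 * 0.015 * 0.985 = 0.02955
Locus 12: 2 * 0.131 * 0.869 = 0.227678
Locus 13: 2 * 0.054 * 0.946 = 0.102168
Locus 14: 2 * 0.079 * 0.921 = 0.145518
RMP = 4.150e-12

4.150e-12


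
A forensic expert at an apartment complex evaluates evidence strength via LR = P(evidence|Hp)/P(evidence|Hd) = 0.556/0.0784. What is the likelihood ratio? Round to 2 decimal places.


Likelihood ratio calculation:
LR = P(E|Hp) / P(E|Hd)
LR = 0.556 / 0.0784
LR = 7.09

7.09


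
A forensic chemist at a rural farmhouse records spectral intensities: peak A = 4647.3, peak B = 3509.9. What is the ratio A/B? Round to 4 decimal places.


Spectral peak ratio:
Peak A = 4647.3 counts
Peak B = 3509.9 counts
Ratio = 4647.3 / 3509.9 = 1.3241

1.3241


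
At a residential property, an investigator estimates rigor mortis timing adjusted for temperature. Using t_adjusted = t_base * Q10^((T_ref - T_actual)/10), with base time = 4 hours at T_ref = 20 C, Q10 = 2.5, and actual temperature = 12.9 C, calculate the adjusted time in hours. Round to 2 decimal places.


Rigor mortis time adjustment:
Exponent = (T_ref - T_actual) / 10 = (20 - 12.9) / 10 = 0.71
Q10 factor = 2.5^0.71 = 1.91663
t_adjusted = 4 * 1.91663 = 7.67 hours

7.67


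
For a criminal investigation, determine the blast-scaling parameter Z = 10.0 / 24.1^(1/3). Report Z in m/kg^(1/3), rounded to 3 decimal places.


Scaled distance calculation:
W^(1/3) = 24.1^(1/3) = 2.8885
Z = R / W^(1/3) = 10.0 / 2.8885
Z = 3.462 m/kg^(1/3)

3.462


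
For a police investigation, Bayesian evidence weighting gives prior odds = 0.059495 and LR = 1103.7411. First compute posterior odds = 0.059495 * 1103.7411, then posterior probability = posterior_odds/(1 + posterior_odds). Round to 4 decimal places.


Bayesian evidence evaluation:
Posterior odds = prior_odds * LR = 0.059495 * 1103.7411 = 65.66708
Posterior probability = posterior_odds / (1 + posterior_odds)
= 65.66708 / (1 + 65.66708)
= 65.66708 / 66.66708
= 0.9850

0.9850


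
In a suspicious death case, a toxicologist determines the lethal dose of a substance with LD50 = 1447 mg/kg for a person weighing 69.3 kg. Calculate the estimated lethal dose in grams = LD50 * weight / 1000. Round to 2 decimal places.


Lethal dose calculation:
Lethal dose = LD50 * body_weight / 1000
= 1447 * 69.3 / 1000
= 100277.1 / 1000
= 100.28 g

100.28


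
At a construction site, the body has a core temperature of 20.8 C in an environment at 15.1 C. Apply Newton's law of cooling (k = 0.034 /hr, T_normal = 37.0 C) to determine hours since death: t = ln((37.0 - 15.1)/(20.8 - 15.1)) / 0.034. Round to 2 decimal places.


Using Newton's law of cooling:
t = ln((T_normal - T_ambient) / (T_body - T_ambient)) / k
T_normal - T_ambient = 21.9
T_body - T_ambient = 5.7
Ratio = 3.842105
ln(ratio) = 1.34602
t = 1.34602 / 0.034 = 39.59 hours

39.59


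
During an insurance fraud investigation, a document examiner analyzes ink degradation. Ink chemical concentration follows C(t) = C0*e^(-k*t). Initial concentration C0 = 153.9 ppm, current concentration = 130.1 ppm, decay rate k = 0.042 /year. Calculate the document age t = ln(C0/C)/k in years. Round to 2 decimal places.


Document age estimation:
C0/C = 153.9 / 130.1 = 1.182936
ln(C0/C) = 0.167999
t = 0.167999 / 0.042 = 4.00 years

4.00


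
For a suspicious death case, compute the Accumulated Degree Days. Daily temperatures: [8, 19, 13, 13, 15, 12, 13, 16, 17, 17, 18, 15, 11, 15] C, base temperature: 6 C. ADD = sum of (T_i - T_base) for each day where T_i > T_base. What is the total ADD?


Computing ADD day by day:
Day 1: max(0, 8 - 6) = 2
Day 2: max(0, 19 - 6) = 13
Day 3: max(0, 13 - 6) = 7
Day 4: max(0, 13 - 6) = 7
Day 5: max(0, 15 - 6) = 9
Day 6: max(0, 12 - 6) = 6
Day 7: max(0, 13 - 6) = 7
Day 8: max(0, 16 - 6) = 10
Day 9: max(0, 17 - 6) = 11
Day 10: max(0, 17 - 6) = 11
Day 11: max(0, 18 - 6) = 12
Day 12: max(0, 15 - 6) = 9
Day 13: max(0, 11 - 6) = 5
Day 14: max(0, 15 - 6) = 9
Total ADD = 118

118


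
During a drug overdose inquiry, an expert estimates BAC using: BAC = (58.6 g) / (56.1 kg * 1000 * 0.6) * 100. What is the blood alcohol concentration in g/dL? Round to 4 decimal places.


Applying the Widmark formula:
BAC = (dose_g / (body_wt * 1000 * r)) * 100
Denominator = 56.1 * 1000 * 0.6 = 33660
BAC = (58.6 / 33660) * 100
BAC = 0.1741 g/dL

0.1741


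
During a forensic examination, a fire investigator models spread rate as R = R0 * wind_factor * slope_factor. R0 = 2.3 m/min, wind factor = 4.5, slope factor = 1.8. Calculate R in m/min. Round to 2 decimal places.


Fire spread rate calculation:
R = R0 * wind_factor * slope_factor
= 2.3 * 4.5 * 1.8
= 10.35 * 1.8
= 18.63 m/min

18.63


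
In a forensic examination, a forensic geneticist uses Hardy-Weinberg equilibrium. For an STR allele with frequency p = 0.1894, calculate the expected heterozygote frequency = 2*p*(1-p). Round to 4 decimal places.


Hardy-Weinberg heterozygote frequency:
q = 1 - p = 1 - 0.1894 = 0.8106
2pq = 2 * 0.1894 * 0.8106 = 0.3071

0.3071


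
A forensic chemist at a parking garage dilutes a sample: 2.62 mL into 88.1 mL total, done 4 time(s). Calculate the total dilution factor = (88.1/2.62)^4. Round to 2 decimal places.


Dilution factor calculation:
Single dilution = V_total / V_sample = 88.1 / 2.62 ≈ 33.625954
Number of dilutions = 4
Total DF = (88.1 / 2.62)^4 (full precision, rounded at the end) = 1278493.34

1278493.34


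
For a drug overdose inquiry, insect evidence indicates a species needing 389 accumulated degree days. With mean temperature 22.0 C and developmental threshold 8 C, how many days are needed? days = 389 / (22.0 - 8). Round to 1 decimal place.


Insect development time:
Effective temperature = avg_temp - T_base = 22.0 - 8 = 14.0 C
Days = ADD / effective_temp = 389 / 14.0 = 27.8 days

27.8


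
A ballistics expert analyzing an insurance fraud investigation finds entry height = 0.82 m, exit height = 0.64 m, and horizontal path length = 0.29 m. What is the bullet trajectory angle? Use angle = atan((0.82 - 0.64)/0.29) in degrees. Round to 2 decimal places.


Bullet trajectory angle:
Height difference = 0.82 - 0.64 = 0.18 m
angle = atan(0.18 / 0.29)
angle = atan(0.62069)
angle = 31.83 degrees

31.83


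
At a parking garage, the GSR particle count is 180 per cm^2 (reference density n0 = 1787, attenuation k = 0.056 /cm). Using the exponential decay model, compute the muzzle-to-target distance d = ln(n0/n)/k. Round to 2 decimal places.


GSR distance calculation:
n0/n = 1787 / 180 = 9.927778
ln(n0/n) = 2.295337
d = 2.295337 / 0.056 = 40.99 cm

40.99


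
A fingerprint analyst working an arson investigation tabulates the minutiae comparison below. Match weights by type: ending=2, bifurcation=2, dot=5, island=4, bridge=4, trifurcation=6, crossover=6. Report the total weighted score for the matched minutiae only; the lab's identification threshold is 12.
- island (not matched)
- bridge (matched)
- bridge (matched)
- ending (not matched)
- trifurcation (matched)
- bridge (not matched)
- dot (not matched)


Weighted minutiae match score:
  island: not matched, +0
  bridge: matched, +4 (running total 4)
  bridge: matched, +4 (running total 8)
  ending: not matched, +0
  trifurcation: matched, +6 (running total 14)
  bridge: not matched, +0
  dot: not matched, +0
Total score = 14
Threshold = 12; verdict = identification

14


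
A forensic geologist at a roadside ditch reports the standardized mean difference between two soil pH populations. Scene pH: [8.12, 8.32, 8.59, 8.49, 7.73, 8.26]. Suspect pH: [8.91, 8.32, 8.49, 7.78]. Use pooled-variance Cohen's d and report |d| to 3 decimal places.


Pooled-variance Cohen's d for soil pH comparison:
Scene mean = 49.51 / 6 = 8.251667
Suspect mean = 33.5 / 4 = 8.375
Scene sample variance s_s^2 = 0.093097
Suspect sample variance s_c^2 = 0.218833
Pooled variance = ((n_s-1)*s_s^2 + (n_c-1)*s_c^2) / (n_s + n_c - 2) = 0.140248
Pooled SD = sqrt(0.140248) = 0.374497
Mean difference = -0.123333
|d| = |-0.123333| / 0.374497 = 0.329

0.329


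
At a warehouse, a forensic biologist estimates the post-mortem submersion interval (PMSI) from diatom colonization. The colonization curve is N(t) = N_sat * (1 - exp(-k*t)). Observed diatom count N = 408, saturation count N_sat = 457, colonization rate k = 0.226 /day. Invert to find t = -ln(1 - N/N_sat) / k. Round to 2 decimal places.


PMSI from diatom colonization curve:
N / N_sat = 408 / 457 = 0.892779
1 - N/N_sat = 0.107221
ln(1 - N/N_sat) = -2.232863
t = -ln(1 - N/N_sat) / k = -(-2.232863) / 0.226 = 9.88 days

9.88


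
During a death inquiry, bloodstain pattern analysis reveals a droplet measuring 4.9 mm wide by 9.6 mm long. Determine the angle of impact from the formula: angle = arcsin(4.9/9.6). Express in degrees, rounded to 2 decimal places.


Blood spatter impact angle calculation:
width / length = 4.9 / 9.6 = 0.510417
angle = arcsin(0.510417)
angle = 30.69 degrees

30.69


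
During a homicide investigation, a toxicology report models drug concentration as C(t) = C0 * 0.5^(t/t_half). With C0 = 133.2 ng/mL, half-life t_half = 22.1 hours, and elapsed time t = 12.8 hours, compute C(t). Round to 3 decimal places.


Drug concentration decay:
Number of half-lives = t / t_half = 12.8 / 22.1 = 0.579186
Decay factor = 0.5^0.579186 = 0.66934133
C(t) = 133.2 * 0.66934133 = 89.156 ng/mL

89.156


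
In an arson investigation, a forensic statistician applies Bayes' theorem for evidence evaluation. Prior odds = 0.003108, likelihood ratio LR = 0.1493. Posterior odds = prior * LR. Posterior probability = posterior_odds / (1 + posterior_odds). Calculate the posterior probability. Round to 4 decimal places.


Bayesian evidence evaluation:
Posterior odds = prior_odds * LR = 0.003108 * 0.1493 = 0.0004640244
Posterior probability = posterior_odds / (1 + posterior_odds)
= 0.0004640244 / (1 + 0.0004640244)
= 0.0004640244 / 1.0004640244
= 0.0005

0.0005


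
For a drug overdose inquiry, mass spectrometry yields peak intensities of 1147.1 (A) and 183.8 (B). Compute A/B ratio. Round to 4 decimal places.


Spectral peak ratio:
Peak A = 1147.1 counts
Peak B = 183.8 counts
Ratio = 1147.1 / 183.8 = 6.2410

6.2410


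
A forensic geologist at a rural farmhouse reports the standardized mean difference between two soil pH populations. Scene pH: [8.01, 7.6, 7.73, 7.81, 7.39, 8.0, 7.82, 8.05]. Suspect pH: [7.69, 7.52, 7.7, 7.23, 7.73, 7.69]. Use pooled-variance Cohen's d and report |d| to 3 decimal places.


Pooled-variance Cohen's d for soil pH comparison:
Scene mean = 62.41 / 8 = 7.80125
Suspect mean = 45.56 / 6 = 7.593333
Scene sample variance s_s^2 = 0.051441
Suspect sample variance s_c^2 = 0.037227
Pooled variance = ((n_s-1)*s_s^2 + (n_c-1)*s_c^2) / (n_s + n_c - 2) = 0.045518
Pooled SD = sqrt(0.045518) = 0.213349
Mean difference = 0.207917
|d| = |0.207917| / 0.213349 = 0.975

0.975


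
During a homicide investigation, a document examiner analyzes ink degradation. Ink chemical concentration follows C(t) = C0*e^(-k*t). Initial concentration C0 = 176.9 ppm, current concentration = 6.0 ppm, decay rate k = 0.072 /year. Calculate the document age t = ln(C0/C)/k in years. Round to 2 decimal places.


Document age estimation:
C0/C = 176.9 / 6.0 = 29.483333
ln(C0/C) = 3.383825
t = 3.383825 / 0.072 = 47.00 years

47.00


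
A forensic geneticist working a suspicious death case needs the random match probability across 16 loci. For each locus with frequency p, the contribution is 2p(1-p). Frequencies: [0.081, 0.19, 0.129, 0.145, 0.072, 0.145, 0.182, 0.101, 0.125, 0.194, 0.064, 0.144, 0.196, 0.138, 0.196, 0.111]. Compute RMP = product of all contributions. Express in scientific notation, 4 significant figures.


Computing RMP for 16 loci:
Locus 1: 2 * 0.081 * 0.919 = 0.148878
Locus 2: 2 * 0.19 * 0.81 = 0.3078
Locus 3: 2 * 0.129 * 0.871 = 0.224718
Locus 4: 2 * 0.145 * 0.855 = 0.24795
Locus 5: 2 * 0.072 * 0.928 = 0.133632
Locus 6: 2 * 0.145 * 0.855 = 0.24795
Locus 7: 2 * 0.182 * 0.818 = 0.297752
Locus 8: 2 * 0.101 * 0.899 = 0.181598
Locus 9: 2 * 0.125 * 0.875 = 0.21875
Locus 10: 2 * 0.194 * 0.806 = 0.312728
Locus 11: 2 * 0.064 * 0.936 = 0.119808
Locus 12: 2 * 0.144 * 0.856 = 0.246528
Locus 13: 2 * 0.196 * 0.804 = 0.315168
Locus 14: 2 * 0.138 * 0.862 = 0.237912
Locus 15: 2 * 0.196 * 0.804 = 0.315168
Locus 16: 2 * 0.111 * 0.889 = 0.197358
RMP = 4.311e-11

4.311e-11


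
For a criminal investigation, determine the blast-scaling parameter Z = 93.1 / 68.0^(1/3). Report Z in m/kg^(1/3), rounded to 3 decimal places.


Scaled distance calculation:
W^(1/3) = 68.0^(1/3) = 4.081655
Z = R / W^(1/3) = 93.1 / 4.081655
Z = 22.809 m/kg^(1/3)

22.809


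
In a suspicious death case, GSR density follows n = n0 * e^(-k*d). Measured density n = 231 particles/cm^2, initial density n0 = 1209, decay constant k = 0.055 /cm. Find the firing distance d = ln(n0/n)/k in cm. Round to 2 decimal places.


GSR distance calculation:
n0/n = 1209 / 231 = 5.233766
ln(n0/n) = 1.655131
d = 1.655131 / 0.055 = 30.09 cm

30.09


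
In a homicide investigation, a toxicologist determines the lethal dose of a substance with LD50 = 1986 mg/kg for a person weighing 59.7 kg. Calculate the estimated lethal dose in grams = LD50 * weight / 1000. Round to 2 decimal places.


Lethal dose calculation:
Lethal dose = LD50 * body_weight / 1000
= 1986 * 59.7 / 1000
= 118564.2 / 1000
= 118.56 g

118.56


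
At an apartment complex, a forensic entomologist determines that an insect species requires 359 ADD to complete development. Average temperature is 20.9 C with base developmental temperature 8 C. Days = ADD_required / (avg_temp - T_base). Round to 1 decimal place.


Insect development time:
Effective temperature = avg_temp - T_base = 20.9 - 8 = 12.9 C
Days = ADD / effective_temp = 359 / 12.9 = 27.8 days

27.8


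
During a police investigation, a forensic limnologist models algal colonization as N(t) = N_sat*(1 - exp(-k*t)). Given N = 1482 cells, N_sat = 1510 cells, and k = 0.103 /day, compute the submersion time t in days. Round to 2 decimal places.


PMSI from diatom colonization curve:
N / N_sat = 1482 / 1510 = 0.981457
1 - N/N_sat = 0.018543
ln(1 - N/N_sat) = -3.987663
t = -ln(1 - N/N_sat) / k = -(-3.987663) / 0.103 = 38.72 days

38.72


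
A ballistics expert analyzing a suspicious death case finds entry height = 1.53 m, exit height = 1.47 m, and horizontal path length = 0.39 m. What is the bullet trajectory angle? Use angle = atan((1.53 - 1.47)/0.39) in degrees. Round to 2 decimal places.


Bullet trajectory angle:
Height difference = 1.53 - 1.47 = 0.06 m
angle = atan(0.06 / 0.39)
angle = atan(0.153846)
angle = 8.75 degrees

8.75


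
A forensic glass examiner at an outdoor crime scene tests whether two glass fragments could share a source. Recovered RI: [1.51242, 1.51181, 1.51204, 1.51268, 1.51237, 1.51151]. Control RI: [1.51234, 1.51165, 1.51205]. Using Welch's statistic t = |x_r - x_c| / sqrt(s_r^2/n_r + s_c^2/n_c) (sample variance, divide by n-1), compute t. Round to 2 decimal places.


Welch's t-criterion for glass RI comparison:
Recovered mean = sum / n_r = 9.07283 / 6 = 1.5121383
Control mean = sum / n_c = 4.53604 / 3 = 1.5120133
Recovered sample variance s_r^2 = 1.87737e-07
Control sample variance s_c^2 = 1.20033e-07
Welch SE (unpooled) = sqrt(s_r^2/n_r + s_c^2/n_c) = sqrt(3.12894e-08 + 4.00111e-08) = sqrt(7.13005e-08) = 0.000267022
|mean_r - mean_c| = 0.000125
t = 0.000125 / 0.000267022 = 0.47

0.47


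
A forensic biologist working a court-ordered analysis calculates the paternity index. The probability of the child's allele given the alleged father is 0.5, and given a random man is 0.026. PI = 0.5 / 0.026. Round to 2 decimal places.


Paternity Index calculation:
PI = P(allele|father) / P(allele|random)
PI = 0.5 / 0.026
PI = 19.23

19.23


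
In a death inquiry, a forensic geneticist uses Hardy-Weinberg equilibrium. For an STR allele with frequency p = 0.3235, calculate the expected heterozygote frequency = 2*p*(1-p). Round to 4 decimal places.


Hardy-Weinberg heterozygote frequency:
q = 1 - p = 1 - 0.3235 = 0.6765
2pq = 2 * 0.3235 * 0.6765 = 0.4377

0.4377


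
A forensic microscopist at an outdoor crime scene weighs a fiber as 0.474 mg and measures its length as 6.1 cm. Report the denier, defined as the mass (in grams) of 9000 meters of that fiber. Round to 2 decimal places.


Denier calculation:
Mass in grams = 0.474 mg / 1000 = 0.000474 g
Length in meters = 6.1 cm / 100 = 0.061 m
Linear density = mass / length = 0.000474 / 0.061 = 0.00777049 g/m
Denier = (g/m) * 9000 = 0.00777049 * 9000 = 69.93

69.93


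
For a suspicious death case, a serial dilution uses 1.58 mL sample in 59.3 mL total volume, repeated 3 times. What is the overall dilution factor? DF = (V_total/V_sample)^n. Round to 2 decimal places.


Dilution factor calculation:
Single dilution = V_total / V_sample = 59.3 / 1.58 ≈ 37.531646
Number of dilutions = 3
Total DF = (59.3 / 1.58)^3 (full precision, rounded at the end) = 52867.99

52867.99


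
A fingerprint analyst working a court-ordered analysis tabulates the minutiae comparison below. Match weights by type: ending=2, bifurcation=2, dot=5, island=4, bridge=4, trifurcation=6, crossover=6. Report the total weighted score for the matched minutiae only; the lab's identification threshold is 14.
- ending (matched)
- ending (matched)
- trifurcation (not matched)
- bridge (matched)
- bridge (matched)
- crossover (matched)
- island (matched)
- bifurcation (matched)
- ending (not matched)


Weighted minutiae match score:
  ending: matched, +2 (running total 2)
  ending: matched, +2 (running total 4)
  trifurcation: not matched, +0
  bridge: matched, +4 (running total 8)
  bridge: matched, +4 (running total 12)
  crossover: matched, +6 (running total 18)
  island: matched, +4 (running total 22)
  bifurcation: matched, +2 (running total 24)
  ending: not matched, +0
Total score = 24
Threshold = 14; verdict = identification

24


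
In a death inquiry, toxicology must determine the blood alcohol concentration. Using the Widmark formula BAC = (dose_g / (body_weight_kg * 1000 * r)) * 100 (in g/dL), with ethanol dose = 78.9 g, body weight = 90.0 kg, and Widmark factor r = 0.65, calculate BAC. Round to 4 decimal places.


Applying the Widmark formula:
BAC = (dose_g / (body_wt * 1000 * r)) * 100
Denominator = 90.0 * 1000 * 0.65 = 58500
BAC = (78.9 / 58500) * 100
BAC = 0.1349 g/dL

0.1349


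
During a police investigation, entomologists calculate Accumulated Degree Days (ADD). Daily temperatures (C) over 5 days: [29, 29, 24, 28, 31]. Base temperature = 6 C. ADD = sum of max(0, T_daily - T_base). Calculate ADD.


Computing ADD day by day:
Day 1: max(0, 29 - 6) = 23
Day 2: max(0, 29 - 6) = 23
Day 3: max(0, 24 - 6) = 18
Day 4: max(0, 28 - 6) = 22
Day 5: max(0, 31 - 6) = 25
Total ADD = 111

111


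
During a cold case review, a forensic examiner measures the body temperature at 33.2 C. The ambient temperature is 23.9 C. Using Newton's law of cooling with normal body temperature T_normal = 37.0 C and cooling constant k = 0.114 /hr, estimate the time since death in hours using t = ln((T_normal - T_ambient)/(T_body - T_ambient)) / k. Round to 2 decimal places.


Using Newton's law of cooling:
t = ln((T_normal - T_ambient) / (T_body - T_ambient)) / k
T_normal - T_ambient = 13.1
T_body - T_ambient = 9.3
Ratio = 1.408602
ln(ratio) = 0.342598
t = 0.342598 / 0.114 = 3.01 hours

3.01


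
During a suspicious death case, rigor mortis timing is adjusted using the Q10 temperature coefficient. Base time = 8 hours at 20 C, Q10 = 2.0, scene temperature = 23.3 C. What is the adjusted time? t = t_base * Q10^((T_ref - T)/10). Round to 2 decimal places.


Rigor mortis time adjustment:
Exponent = (T_ref - T_actual) / 10 = (20 - 23.3) / 10 = -0.33
Q10 factor = 2.0^-0.33 = 0.79554
t_adjusted = 8 * 0.79554 = 6.36 hours

6.36


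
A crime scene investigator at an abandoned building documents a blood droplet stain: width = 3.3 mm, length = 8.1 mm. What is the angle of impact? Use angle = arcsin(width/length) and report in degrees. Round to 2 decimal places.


Blood spatter impact angle calculation:
width / length = 3.3 / 8.1 = 0.407407
angle = arcsin(0.407407)
angle = 24.04 degrees

24.04


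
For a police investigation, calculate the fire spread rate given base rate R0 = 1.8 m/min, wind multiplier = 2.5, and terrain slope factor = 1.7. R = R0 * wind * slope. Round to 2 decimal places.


Fire spread rate calculation:
R = R0 * wind_factor * slope_factor
= 1.8 * 2.5 * 1.7
= 4.5 * 1.7
= 7.65 m/min

7.65


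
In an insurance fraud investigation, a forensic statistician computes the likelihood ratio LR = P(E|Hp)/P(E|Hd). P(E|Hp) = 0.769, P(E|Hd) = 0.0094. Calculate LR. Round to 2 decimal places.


Likelihood ratio calculation:
LR = P(E|Hp) / P(E|Hd)
LR = 0.769 / 0.0094
LR = 81.81

81.81


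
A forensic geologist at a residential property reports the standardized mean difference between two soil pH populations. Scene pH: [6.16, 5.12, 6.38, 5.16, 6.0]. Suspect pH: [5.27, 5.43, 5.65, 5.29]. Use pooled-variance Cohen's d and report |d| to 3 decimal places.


Pooled-variance Cohen's d for soil pH comparison:
Scene mean = 28.82 / 5 = 5.764
Suspect mean = 21.64 / 4 = 5.41
Scene sample variance s_s^2 = 0.34288
Suspect sample variance s_c^2 = 0.030667
Pooled variance = ((n_s-1)*s_s^2 + (n_c-1)*s_c^2) / (n_s + n_c - 2) = 0.209074
Pooled SD = sqrt(0.209074) = 0.457246
Mean difference = 0.354
|d| = |0.354| / 0.457246 = 0.774

0.774


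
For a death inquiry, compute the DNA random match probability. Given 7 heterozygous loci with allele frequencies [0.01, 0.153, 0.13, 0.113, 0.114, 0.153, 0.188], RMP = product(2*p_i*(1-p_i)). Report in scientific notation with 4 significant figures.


Computing RMP for 7 loci:
Locus 1: 2 * 0.01 * 0.99 = 0.0198
Locus 2: 2 * 0.153 * 0.847 = 0.259182
Locus 3: 2 * 0.13 * 0.87 = 0.2262
Locus 4: 2 * 0.113 * 0.887 = 0.200462
Locus 5: 2 * 0.114 * 0.886 = 0.202008
Locus 6: 2 * 0.153 * 0.847 = 0.259182
Locus 7: 2 * 0.188 * 0.812 = 0.305312
RMP = 3.720e-06

3.720e-06


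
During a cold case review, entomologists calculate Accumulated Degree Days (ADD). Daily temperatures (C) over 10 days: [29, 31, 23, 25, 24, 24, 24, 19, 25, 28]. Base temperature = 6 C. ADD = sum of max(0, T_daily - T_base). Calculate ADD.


Computing ADD day by day:
Day 1: max(0, 29 - 6) = 23
Day 2: max(0, 31 - 6) = 25
Day 3: max(0, 23 - 6) = 17
Day 4: max(0, 25 - 6) = 19
Day 5: max(0, 24 - 6) = 18
Day 6: max(0, 24 - 6) = 18
Day 7: max(0, 24 - 6) = 18
Day 8: max(0, 19 - 6) = 13
Day 9: max(0, 25 - 6) = 19
Day 10: max(0, 28 - 6) = 22
Total ADD = 192

192


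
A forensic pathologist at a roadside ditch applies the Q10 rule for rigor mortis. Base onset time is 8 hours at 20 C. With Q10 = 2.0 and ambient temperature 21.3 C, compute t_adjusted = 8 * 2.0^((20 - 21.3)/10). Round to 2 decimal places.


Rigor mortis time adjustment:
Exponent = (T_ref - T_actual) / 10 = (20 - 21.3) / 10 = -0.13
Q10 factor = 2.0^-0.13 = 0.91383
t_adjusted = 8 * 0.91383 = 7.31 hours

7.31


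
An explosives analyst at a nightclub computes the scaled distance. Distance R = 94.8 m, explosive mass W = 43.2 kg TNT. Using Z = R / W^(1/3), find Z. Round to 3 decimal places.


Scaled distance calculation:
W^(1/3) = 43.2^(1/3) = 3.508821
Z = R / W^(1/3) = 94.8 / 3.508821
Z = 27.018 m/kg^(1/3)

27.018


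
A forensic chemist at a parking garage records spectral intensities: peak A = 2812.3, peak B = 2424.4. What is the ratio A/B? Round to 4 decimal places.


Spectral peak ratio:
Peak A = 2812.3 counts
Peak B = 2424.4 counts
Ratio = 2812.3 / 2424.4 = 1.1600

1.1600


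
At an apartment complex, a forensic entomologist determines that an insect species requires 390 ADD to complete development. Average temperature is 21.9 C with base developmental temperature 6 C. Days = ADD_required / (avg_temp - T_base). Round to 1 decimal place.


Insect development time:
Effective temperature = avg_temp - T_base = 21.9 - 6 = 15.9 C
Days = ADD / effective_temp = 390 / 15.9 = 24.5 days

24.5


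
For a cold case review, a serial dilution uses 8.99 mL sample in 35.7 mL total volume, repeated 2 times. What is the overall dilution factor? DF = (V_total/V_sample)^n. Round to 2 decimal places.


Dilution factor calculation:
Single dilution = V_total / V_sample = 35.7 / 8.99 ≈ 3.971079
Number of dilutions = 2
Total DF = (35.7 / 8.99)^2 (full precision, rounded at the end) = 15.77

15.77


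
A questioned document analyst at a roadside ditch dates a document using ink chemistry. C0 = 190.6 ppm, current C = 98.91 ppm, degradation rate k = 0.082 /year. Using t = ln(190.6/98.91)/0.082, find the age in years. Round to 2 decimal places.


Document age estimation:
C0/C = 190.6 / 98.91 = 1.927004
ln(C0/C) = 0.655966
t = 0.655966 / 0.082 = 8.00 years

8.00


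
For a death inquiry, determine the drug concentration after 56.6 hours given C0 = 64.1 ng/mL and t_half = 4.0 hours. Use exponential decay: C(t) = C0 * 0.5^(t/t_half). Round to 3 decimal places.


Drug concentration decay:
Number of half-lives = t / t_half = 56.6 / 4.0 = 14.15
Decay factor = 0.5^14.15 = 0.00005501
C(t) = 64.1 * 0.00005501 = 0.004 ng/mL

0.004


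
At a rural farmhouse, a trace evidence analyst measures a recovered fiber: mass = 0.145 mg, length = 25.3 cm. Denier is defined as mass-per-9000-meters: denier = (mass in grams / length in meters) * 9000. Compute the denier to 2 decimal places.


Denier calculation:
Mass in grams = 0.145 mg / 1000 = 0.000145 g
Length in meters = 25.3 cm / 100 = 0.253 m
Linear density = mass / length = 0.000145 / 0.253 = 0.00057312 g/m
Denier = (g/m) * 9000 = 0.00057312 * 9000 = 5.16

5.16


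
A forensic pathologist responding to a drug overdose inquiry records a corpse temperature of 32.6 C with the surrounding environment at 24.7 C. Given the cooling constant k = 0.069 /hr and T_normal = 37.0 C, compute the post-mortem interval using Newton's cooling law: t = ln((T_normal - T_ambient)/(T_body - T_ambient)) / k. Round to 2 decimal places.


Using Newton's law of cooling:
t = ln((T_normal - T_ambient) / (T_body - T_ambient)) / k
T_normal - T_ambient = 12.3
T_body - T_ambient = 7.9
Ratio = 1.556962
ln(ratio) = 0.442736
t = 0.442736 / 0.069 = 6.42 hours

6.42


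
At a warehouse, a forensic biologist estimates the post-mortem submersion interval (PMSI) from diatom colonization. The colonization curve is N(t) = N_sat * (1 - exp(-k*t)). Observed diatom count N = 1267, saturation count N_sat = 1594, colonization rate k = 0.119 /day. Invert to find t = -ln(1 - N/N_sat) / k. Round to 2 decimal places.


PMSI from diatom colonization curve:
N / N_sat = 1267 / 1594 = 0.794856
1 - N/N_sat = 0.205144
ln(1 - N/N_sat) = -1.584043
t = -ln(1 - N/N_sat) / k = -(-1.584043) / 0.119 = 13.31 days

13.31


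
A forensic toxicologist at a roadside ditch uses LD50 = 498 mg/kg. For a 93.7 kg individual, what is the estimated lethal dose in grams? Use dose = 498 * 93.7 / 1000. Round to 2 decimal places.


Lethal dose calculation:
Lethal dose = LD50 * body_weight / 1000
= 498 * 93.7 / 1000
= 46662.6 / 1000
= 46.66 g

46.66


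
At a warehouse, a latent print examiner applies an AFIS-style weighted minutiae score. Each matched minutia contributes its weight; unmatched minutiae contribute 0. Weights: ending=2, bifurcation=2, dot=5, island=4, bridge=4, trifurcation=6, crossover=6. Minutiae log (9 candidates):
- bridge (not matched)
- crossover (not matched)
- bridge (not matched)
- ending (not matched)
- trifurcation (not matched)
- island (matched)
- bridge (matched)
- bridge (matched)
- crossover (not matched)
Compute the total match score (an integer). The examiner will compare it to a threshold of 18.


Weighted minutiae match score:
  bridge: not matched, +0
  crossover: not matched, +0
  bridge: not matched, +0
  ending: not matched, +0
  trifurcation: not matched, +0
  island: matched, +4 (running total 4)
  bridge: matched, +4 (running total 8)
  bridge: matched, +4 (running total 12)
  crossover: not matched, +0
Total score = 12
Threshold = 18; verdict = inconclusive

12


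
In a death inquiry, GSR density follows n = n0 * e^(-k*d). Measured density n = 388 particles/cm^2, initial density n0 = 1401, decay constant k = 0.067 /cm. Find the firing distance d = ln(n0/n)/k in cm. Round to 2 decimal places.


GSR distance calculation:
n0/n = 1401 / 388 = 3.610825
ln(n0/n) = 1.283936
d = 1.283936 / 0.067 = 19.16 cm

19.16


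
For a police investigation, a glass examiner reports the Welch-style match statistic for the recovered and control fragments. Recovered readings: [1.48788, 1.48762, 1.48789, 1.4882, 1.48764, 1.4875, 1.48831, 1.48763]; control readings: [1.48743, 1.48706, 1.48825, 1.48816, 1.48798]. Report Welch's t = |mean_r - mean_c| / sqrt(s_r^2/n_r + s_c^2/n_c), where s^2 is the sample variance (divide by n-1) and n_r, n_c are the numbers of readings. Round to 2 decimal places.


Welch's t-criterion for glass RI comparison:
Recovered mean = sum / n_r = 11.90267 / 8 = 1.4878338
Control mean = sum / n_c = 7.43888 / 5 = 1.487776
Recovered sample variance s_r^2 = 8.60554e-08
Control sample variance s_c^2 = 2.6153e-07
Welch SE (unpooled) = sqrt(s_r^2/n_r + s_c^2/n_c) = sqrt(1.07569e-08 + 5.2306e-08) = sqrt(6.30629e-08) = 0.000251123
|mean_r - mean_c| = 5.775e-05
t = 5.775e-05 / 0.000251123 = 0.23

0.23


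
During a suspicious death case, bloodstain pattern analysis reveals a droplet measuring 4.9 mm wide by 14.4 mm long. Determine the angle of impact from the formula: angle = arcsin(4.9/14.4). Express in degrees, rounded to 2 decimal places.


Blood spatter impact angle calculation:
width / length = 4.9 / 14.4 = 0.340278
angle = arcsin(0.340278)
angle = 19.89 degrees

19.89


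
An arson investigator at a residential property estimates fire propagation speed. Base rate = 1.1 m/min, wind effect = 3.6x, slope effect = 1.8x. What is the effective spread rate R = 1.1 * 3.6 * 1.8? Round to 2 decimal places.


Fire spread rate calculation:
R = R0 * wind_factor * slope_factor
= 1.1 * 3.6 * 1.8
= 3.96 * 1.8
= 7.13 m/min

7.13


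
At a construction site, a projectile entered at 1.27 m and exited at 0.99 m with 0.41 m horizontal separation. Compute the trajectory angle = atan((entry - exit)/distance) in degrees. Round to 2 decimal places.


Bullet trajectory angle:
Height difference = 1.27 - 0.99 = 0.28 m
angle = atan(0.28 / 0.41)
angle = atan(0.682927)
angle = 34.33 degrees

34.33


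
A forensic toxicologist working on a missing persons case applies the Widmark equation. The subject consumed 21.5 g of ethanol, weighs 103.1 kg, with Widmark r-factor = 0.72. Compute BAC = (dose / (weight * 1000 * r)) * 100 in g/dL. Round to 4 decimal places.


Applying the Widmark formula:
BAC = (dose_g / (body_wt * 1000 * r)) * 100
Denominator = 103.1 * 1000 * 0.72 = 74232
BAC = (21.5 / 74232) * 100
BAC = 0.0290 g/dL

0.0290


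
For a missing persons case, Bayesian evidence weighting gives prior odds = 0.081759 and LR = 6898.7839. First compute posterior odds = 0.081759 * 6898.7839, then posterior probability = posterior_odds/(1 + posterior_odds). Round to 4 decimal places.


Bayesian evidence evaluation:
Posterior odds = prior_odds * LR = 0.081759 * 6898.7839 = 564.0377
Posterior probability = posterior_odds / (1 + posterior_odds)
= 564.0377 / (1 + 564.0377)
= 564.0377 / 565.0377
= 0.9982

0.9982


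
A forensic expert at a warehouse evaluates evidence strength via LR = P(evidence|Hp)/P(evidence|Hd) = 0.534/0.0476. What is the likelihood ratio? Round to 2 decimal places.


Likelihood ratio calculation:
LR = P(E|Hp) / P(E|Hd)
LR = 0.534 / 0.0476
LR = 11.22

11.22


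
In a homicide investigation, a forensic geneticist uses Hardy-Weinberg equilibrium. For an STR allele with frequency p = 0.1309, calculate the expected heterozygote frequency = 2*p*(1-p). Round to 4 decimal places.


Hardy-Weinberg heterozygote frequency:
q = 1 - p = 1 - 0.1309 = 0.8691
2pq = 2 * 0.1309 * 0.8691 = 0.2275

0.2275
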